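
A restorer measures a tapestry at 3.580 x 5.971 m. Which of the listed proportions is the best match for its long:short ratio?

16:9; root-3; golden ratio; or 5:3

Ratio = 5.971 / 3.580 ≈ 1.668.
Distances: 16:9 1.778 (Δ 0.110); root-3 1.732 (Δ 0.064); golden ratio 1.618 (Δ 0.050); 5:3 1.667 (Δ 0.001).

5:3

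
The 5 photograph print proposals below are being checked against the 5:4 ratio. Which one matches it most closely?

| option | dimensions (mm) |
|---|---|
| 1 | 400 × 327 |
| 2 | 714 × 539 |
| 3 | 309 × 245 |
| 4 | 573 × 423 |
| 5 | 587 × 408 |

3

Ratios (long/short): 1 ≈ 1.223; 2 ≈ 1.325; 3 ≈ 1.261; 4 ≈ 1.355; 5 ≈ 1.439.
5:4 ≈ 1.250; option 3 is nearest (Δ 0.011).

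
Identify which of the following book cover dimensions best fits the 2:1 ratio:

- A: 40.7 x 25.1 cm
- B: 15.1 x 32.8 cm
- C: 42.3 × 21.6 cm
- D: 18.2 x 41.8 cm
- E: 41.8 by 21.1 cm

Ratios (long/short): A ≈ 1.622; B ≈ 2.172; C ≈ 1.958; D ≈ 2.297; E ≈ 1.981.
2:1 ≈ 2.000; option E is nearest (Δ 0.019).

E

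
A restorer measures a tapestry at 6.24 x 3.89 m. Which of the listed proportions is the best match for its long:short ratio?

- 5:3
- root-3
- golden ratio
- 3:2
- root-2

6.24/3.89 ≈ 1.604. Nearest candidates are golden ratio (1.618, off by 0.014) and 5:3 (1.667, off by 0.063).

golden ratio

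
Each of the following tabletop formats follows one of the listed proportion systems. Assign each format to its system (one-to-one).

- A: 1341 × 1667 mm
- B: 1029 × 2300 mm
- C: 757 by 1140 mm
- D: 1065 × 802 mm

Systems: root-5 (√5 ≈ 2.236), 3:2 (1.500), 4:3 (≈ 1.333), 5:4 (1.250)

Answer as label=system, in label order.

Ratios: A ≈ 1.243; B ≈ 2.235; C ≈ 1.506; D ≈ 1.328.
Targets: root-5 ≈ 2.236; 3:2 ≈ 1.500; 4:3 ≈ 1.333; 5:4 ≈ 1.250.

A=5:4, B=root-5, C=3:2, D=4:3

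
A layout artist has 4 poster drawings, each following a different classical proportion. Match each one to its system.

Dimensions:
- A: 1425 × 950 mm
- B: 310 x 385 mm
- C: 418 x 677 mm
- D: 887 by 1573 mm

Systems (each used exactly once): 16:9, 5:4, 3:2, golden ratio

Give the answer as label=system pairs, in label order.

A = 1425/950 ≈ 1.500 → 3:2 (1.500)
B = 385/310 ≈ 1.242 → 5:4 (1.250)
C = 677/418 ≈ 1.620 → golden ratio (1.618)
D = 1573/887 ≈ 1.773 → 16:9 (1.778)

A=3:2, B=5:4, C=golden ratio, D=16:9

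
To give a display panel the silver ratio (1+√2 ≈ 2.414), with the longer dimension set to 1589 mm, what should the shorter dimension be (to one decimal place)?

658.2 mm

silver ratio ≈ 2.41421.
Shorter side = 1589 ÷ 2.41421 ≈ 658.186 → 658.2 mm.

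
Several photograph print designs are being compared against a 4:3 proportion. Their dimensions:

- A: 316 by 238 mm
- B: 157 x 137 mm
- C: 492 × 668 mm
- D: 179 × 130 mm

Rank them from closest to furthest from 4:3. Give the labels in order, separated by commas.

A, C, D, B

A: 316/238 ≈ 1.328 → |1.328 − 1.333| = 0.005
B: 157/137 ≈ 1.146 → |1.146 − 1.333| = 0.187
C: 668/492 ≈ 1.358 → |1.358 − 1.333| = 0.025
D: 179/130 ≈ 1.377 → |1.377 − 1.333| = 0.044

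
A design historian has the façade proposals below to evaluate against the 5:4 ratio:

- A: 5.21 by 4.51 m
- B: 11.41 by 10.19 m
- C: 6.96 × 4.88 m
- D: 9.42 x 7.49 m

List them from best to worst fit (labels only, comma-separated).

Ratios: A = 5.21 / 4.51 ≈ 1.155; B = 11.41 / 10.19 ≈ 1.120; C = 6.96 / 4.88 ≈ 1.426; D = 9.42 / 7.49 ≈ 1.258.
|Δ from 1.250|: A 0.095; B 0.130; C 0.176; D 0.008.

D, A, B, C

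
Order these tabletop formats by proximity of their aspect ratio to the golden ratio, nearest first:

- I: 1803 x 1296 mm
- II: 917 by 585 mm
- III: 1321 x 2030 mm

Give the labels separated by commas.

I: 1803/1296 ≈ 1.391 → |1.391 − 1.618| = 0.227
II: 917/585 ≈ 1.568 → |1.568 − 1.618| = 0.050
III: 2030/1321 ≈ 1.537 → |1.537 − 1.618| = 0.081

II, III, I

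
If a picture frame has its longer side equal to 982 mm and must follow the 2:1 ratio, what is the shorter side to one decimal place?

2:1 = 2.00000.
Shorter side = 982 ÷ 2.00000 ≈ 491.000 → 491.0 mm.

491.0 mm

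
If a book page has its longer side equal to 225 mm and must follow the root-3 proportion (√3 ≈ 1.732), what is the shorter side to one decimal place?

root-3 ≈ 1.73205.
Shorter side = 225 ÷ 1.73205 ≈ 129.904 → 129.9 mm.

129.9 mm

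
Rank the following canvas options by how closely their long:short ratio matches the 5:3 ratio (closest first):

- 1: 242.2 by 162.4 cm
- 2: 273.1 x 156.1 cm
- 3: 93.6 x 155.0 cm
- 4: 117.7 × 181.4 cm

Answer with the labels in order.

3, 2, 4, 1

Ratios: 1 = 242.2 / 162.4 ≈ 1.491; 2 = 273.1 / 156.1 ≈ 1.750; 3 = 155.0 / 93.6 ≈ 1.656; 4 = 181.4 / 117.7 ≈ 1.541.
|Δ from 1.667|: 1 0.176; 2 0.083; 3 0.011; 4 0.126.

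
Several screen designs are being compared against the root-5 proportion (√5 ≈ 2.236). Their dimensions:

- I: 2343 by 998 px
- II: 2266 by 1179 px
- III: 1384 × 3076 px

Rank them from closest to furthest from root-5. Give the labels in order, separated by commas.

Ratios: I = 2343 / 998 ≈ 2.348; II = 2266 / 1179 ≈ 1.922; III = 3076 / 1384 ≈ 2.223.
|Δ from 2.236|: I 0.112; II 0.314; III 0.013.

III, I, II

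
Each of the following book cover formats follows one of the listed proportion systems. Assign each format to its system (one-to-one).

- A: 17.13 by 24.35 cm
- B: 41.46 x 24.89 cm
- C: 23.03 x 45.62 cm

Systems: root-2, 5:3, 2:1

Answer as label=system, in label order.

Ratios: A ≈ 1.421; B ≈ 1.666; C ≈ 1.981.
Targets: root-2 ≈ 1.414; 5:3 ≈ 1.667; 2:1 ≈ 2.000.

A=root-2, B=5:3, C=2:1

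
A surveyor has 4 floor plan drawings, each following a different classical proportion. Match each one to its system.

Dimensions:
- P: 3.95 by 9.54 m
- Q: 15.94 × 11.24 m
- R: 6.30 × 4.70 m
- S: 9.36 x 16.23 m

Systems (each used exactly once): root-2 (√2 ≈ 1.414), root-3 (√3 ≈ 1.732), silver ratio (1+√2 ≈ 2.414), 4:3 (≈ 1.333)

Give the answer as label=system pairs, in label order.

P=silver ratio, Q=root-2, R=4:3, S=root-3

P = 9.54/3.95 ≈ 2.415 → silver ratio (2.414)
Q = 15.94/11.24 ≈ 1.418 → root-2 (1.414)
R = 6.30/4.70 ≈ 1.340 → 4:3 (1.333)
S = 16.23/9.36 ≈ 1.734 → root-3 (1.732)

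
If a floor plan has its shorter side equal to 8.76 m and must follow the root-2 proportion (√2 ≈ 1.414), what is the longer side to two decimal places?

12.39 m

root-2 ≈ 1.41421.
Longer side = 8.76 × 1.41421 ≈ 12.3885 → 12.39 m.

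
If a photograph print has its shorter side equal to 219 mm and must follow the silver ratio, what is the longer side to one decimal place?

528.7 mm

silver ratio ≈ 2.41421.
Longer side = 219 × 2.41421 ≈ 528.712 → 528.7 mm.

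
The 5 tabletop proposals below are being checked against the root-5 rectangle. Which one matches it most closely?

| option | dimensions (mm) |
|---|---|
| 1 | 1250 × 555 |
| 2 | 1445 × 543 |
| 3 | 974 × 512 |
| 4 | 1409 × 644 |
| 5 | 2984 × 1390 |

1

Ratios (long/short): 1 ≈ 2.252; 2 ≈ 2.661; 3 ≈ 1.902; 4 ≈ 2.188; 5 ≈ 2.147.
root-5 ≈ 2.236; option 1 is nearest (Δ 0.016).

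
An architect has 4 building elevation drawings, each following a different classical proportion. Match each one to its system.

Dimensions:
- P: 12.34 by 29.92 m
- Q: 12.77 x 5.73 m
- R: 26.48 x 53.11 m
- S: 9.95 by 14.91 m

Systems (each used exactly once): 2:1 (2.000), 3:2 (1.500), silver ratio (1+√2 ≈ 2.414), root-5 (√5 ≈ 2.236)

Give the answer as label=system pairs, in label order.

Ratios: P ≈ 2.425; Q ≈ 2.229; R ≈ 2.006; S ≈ 1.498.
Targets: 2:1 ≈ 2.000; 3:2 ≈ 1.500; silver ratio ≈ 2.414; root-5 ≈ 2.236.

P=silver ratio, Q=root-5, R=2:1, S=3:2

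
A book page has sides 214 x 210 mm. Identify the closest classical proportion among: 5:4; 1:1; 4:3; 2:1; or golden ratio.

1:1

Ratio = 214 / 210 ≈ 1.019.
Distances: 5:4 1.250 (Δ 0.231); 1:1 1.000 (Δ 0.019); 4:3 1.333 (Δ 0.314); 2:1 2.000 (Δ 0.981); golden ratio 1.618 (Δ 0.599).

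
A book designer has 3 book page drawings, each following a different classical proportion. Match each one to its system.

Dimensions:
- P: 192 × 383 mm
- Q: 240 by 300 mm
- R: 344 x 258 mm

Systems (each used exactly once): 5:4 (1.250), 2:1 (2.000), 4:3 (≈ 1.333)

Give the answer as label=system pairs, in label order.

Ratios: P ≈ 1.995; Q ≈ 1.250; R ≈ 1.333.
Targets: 5:4 ≈ 1.250; 2:1 ≈ 2.000; 4:3 ≈ 1.333.

P=2:1, Q=5:4, R=4:3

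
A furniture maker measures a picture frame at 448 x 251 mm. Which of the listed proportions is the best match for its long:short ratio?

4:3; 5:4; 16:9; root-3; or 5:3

16:9

448/251 ≈ 1.785. Nearest candidates are 16:9 (1.778, off by 0.007) and root-3 (1.732, off by 0.053).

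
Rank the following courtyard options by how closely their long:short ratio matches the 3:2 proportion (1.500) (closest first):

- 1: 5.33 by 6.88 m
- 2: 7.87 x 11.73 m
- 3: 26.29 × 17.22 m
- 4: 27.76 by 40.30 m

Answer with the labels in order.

1: 6.88/5.33 ≈ 1.291 → |1.291 − 1.500| = 0.209
2: 11.73/7.87 ≈ 1.490 → |1.490 − 1.500| = 0.010
3: 26.29/17.22 ≈ 1.527 → |1.527 − 1.500| = 0.027
4: 40.30/27.76 ≈ 1.452 → |1.452 − 1.500| = 0.048

2, 3, 4, 1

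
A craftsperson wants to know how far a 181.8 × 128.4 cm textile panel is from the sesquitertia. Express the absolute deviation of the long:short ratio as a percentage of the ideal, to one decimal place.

6.2%

Ratio = 181.8 / 128.4 ≈ 1.4159.
Ideal 4:3 ≈ 1.3333. |1.4159 − 1.3333| / 1.3333 ≈ 6.20% → 6.2%.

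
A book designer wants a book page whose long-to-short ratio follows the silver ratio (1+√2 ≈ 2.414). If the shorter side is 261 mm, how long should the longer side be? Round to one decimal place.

630.1 mm

silver ratio ≈ 2.41421.
Longer side = 261 × 2.41421 ≈ 630.109 → 630.1 mm.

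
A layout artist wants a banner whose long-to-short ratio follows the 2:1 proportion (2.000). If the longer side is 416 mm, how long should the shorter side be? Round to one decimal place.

208.0 mm

2:1 = 2.00000.
Shorter side = 416 ÷ 2.00000 ≈ 208.000 → 208.0 mm.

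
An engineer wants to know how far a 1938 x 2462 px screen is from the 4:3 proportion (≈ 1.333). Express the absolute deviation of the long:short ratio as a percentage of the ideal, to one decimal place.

4.7%

Ratio = 2462 / 1938 ≈ 1.2704.
Ideal 4:3 ≈ 1.3333. |1.2704 − 1.3333| / 1.3333 ≈ 4.72% → 4.7%.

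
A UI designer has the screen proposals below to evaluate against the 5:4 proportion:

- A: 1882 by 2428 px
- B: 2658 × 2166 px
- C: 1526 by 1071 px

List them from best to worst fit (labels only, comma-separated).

B, A, C

A: 2428/1882 ≈ 1.290 → |1.290 − 1.250| = 0.040
B: 2658/2166 ≈ 1.227 → |1.227 − 1.250| = 0.023
C: 1526/1071 ≈ 1.425 → |1.425 − 1.250| = 0.175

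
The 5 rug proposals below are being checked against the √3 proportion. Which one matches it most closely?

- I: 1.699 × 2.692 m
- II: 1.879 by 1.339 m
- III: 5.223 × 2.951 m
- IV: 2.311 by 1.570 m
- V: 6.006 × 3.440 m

Ratios (long/short): I ≈ 1.584; II ≈ 1.403; III ≈ 1.770; IV ≈ 1.472; V ≈ 1.746.
root-3 ≈ 1.732; option V is nearest (Δ 0.014).

V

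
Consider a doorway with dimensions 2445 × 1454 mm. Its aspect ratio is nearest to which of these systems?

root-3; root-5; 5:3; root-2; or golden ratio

Ratio = 2445 / 1454 ≈ 1.682.
Distances: root-3 1.732 (Δ 0.050); root-5 2.236 (Δ 0.554); 5:3 1.667 (Δ 0.015); root-2 1.414 (Δ 0.268); golden ratio 1.618 (Δ 0.064).

5:3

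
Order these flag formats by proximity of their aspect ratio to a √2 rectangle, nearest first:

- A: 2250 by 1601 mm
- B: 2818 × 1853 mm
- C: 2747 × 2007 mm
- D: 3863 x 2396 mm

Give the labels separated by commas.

A: 2250/1601 ≈ 1.405 → |1.405 − 1.414| = 0.009
B: 2818/1853 ≈ 1.521 → |1.521 − 1.414| = 0.107
C: 2747/2007 ≈ 1.369 → |1.369 − 1.414| = 0.045
D: 3863/2396 ≈ 1.612 → |1.612 − 1.414| = 0.198

A, C, B, D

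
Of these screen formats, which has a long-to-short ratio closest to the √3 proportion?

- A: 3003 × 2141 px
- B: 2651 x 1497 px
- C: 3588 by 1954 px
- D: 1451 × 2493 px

D

Target root-3 ≈ 1.732.
A: 1.403 (Δ0.329)  B: 1.771 (Δ0.039)  C: 1.836 (Δ0.104)  D: 1.718 (Δ0.014)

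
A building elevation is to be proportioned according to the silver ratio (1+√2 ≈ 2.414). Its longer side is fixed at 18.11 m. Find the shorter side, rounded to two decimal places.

silver ratio ≈ 2.41421.
Shorter side = 18.11 ÷ 2.41421 ≈ 7.5014 → 7.50 m.

7.50 m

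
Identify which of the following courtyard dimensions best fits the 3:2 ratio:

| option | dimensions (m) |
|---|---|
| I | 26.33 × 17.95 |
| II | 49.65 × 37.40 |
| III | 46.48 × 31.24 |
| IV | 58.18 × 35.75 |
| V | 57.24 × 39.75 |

Target 3:2 ≈ 1.500.
I: 1.467 (Δ0.033)  II: 1.328 (Δ0.172)  III: 1.488 (Δ0.012)  IV: 1.627 (Δ0.127)  V: 1.440 (Δ0.060)

III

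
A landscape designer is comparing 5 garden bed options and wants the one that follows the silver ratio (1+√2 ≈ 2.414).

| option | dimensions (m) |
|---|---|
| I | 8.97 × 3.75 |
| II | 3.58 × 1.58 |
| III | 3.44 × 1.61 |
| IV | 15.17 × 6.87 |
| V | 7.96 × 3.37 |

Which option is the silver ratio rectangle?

Target silver ratio ≈ 2.414.
I: 2.392 (Δ0.022)  II: 2.266 (Δ0.148)  III: 2.137 (Δ0.277)  IV: 2.208 (Δ0.206)  V: 2.362 (Δ0.052)

I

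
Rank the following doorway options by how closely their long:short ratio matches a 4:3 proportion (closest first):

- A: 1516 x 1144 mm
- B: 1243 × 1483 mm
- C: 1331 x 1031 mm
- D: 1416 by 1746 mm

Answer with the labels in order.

Ratios: A = 1516 / 1144 ≈ 1.325; B = 1483 / 1243 ≈ 1.193; C = 1331 / 1031 ≈ 1.291; D = 1746 / 1416 ≈ 1.233.
|Δ from 1.333|: A 0.008; B 0.140; C 0.042; D 0.100.

A, C, D, B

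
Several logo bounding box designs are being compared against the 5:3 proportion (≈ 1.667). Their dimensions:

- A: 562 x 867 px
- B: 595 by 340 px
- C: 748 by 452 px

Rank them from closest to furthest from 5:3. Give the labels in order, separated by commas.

A: 867/562 ≈ 1.543 → |1.543 − 1.667| = 0.124
B: 595/340 ≈ 1.750 → |1.750 − 1.667| = 0.083
C: 748/452 ≈ 1.655 → |1.655 − 1.667| = 0.012

C, B, A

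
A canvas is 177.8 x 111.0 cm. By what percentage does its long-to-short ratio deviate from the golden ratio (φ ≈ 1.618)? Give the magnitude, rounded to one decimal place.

Ratio = 177.8 / 111.0 ≈ 1.6018.
Ideal golden ratio ≈ 1.6180. |1.6018 − 1.6180| / 1.6180 ≈ 1.00% → 1.0%.

1.0%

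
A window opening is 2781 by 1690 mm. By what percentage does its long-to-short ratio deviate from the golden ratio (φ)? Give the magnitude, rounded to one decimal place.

Ratio = 2781 / 1690 ≈ 1.6456.
Ideal golden ratio ≈ 1.6180. |1.6456 − 1.6180| / 1.6180 ≈ 1.71% → 1.7%.

1.7%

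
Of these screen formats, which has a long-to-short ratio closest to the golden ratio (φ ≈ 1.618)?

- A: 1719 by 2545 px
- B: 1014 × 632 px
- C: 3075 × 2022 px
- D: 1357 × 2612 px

Ratios (long/short): A ≈ 1.481; B ≈ 1.604; C ≈ 1.521; D ≈ 1.925.
golden ratio ≈ 1.618; option B is nearest (Δ 0.014).

B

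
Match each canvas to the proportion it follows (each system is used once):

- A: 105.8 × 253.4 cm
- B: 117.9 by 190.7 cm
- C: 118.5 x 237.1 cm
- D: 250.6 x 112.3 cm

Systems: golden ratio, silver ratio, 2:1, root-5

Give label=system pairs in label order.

Ratios: A ≈ 2.395; B ≈ 1.617; C ≈ 2.001; D ≈ 2.232.
Targets: golden ratio ≈ 1.618; silver ratio ≈ 2.414; 2:1 ≈ 2.000; root-5 ≈ 2.236.

A=silver ratio, B=golden ratio, C=2:1, D=root-5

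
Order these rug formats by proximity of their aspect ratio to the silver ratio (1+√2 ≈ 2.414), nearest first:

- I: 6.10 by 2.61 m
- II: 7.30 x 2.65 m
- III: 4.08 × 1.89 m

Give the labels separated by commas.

Ratios: I = 6.10 / 2.61 ≈ 2.337; II = 7.30 / 2.65 ≈ 2.755; III = 4.08 / 1.89 ≈ 2.159.
|Δ from 2.414|: I 0.077; II 0.341; III 0.255.

I, III, II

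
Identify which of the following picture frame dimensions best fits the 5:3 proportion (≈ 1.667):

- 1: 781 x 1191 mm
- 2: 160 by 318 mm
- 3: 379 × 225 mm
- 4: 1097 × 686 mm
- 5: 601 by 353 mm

Target 5:3 ≈ 1.667.
1: 1.525 (Δ0.142)  2: 1.988 (Δ0.321)  3: 1.684 (Δ0.017)  4: 1.599 (Δ0.068)  5: 1.703 (Δ0.036)

3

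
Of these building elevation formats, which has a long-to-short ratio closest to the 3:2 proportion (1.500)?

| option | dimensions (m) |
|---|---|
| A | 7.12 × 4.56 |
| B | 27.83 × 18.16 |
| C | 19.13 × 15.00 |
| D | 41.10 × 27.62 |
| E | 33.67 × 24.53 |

D

Ratios (long/short): A ≈ 1.561; B ≈ 1.532; C ≈ 1.275; D ≈ 1.488; E ≈ 1.373.
3:2 ≈ 1.500; option D is nearest (Δ 0.012).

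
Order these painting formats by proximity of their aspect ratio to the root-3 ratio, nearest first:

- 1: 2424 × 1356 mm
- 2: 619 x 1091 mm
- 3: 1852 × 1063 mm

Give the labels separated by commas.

Ratios: 1 = 2424 / 1356 ≈ 1.788; 2 = 1091 / 619 ≈ 1.763; 3 = 1852 / 1063 ≈ 1.742.
|Δ from 1.732|: 1 0.056; 2 0.031; 3 0.010.

3, 2, 1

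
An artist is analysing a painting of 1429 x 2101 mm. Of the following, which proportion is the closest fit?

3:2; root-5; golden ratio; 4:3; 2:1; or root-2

Ratio = 2101 / 1429 ≈ 1.470.
Distances: 3:2 1.500 (Δ 0.030); root-5 2.236 (Δ 0.766); golden ratio 1.618 (Δ 0.148); 4:3 1.333 (Δ 0.137); 2:1 2.000 (Δ 0.530); root-2 1.414 (Δ 0.056).

3:2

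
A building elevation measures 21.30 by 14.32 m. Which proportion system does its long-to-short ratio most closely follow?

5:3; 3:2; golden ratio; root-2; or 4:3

Ratio = 21.30 / 14.32 ≈ 1.487.
Distances: 5:3 1.667 (Δ 0.180); 3:2 1.500 (Δ 0.013); golden ratio 1.618 (Δ 0.131); root-2 1.414 (Δ 0.073); 4:3 1.333 (Δ 0.154).

3:2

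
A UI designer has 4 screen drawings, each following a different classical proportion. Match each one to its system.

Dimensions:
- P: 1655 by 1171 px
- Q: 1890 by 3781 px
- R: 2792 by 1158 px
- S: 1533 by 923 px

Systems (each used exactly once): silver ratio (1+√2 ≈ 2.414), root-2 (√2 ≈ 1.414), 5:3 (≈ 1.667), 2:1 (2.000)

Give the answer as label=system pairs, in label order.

P=root-2, Q=2:1, R=silver ratio, S=5:3

P = 1655/1171 ≈ 1.413 → root-2 (1.414)
Q = 3781/1890 ≈ 2.001 → 2:1 (2.000)
R = 2792/1158 ≈ 2.411 → silver ratio (2.414)
S = 1533/923 ≈ 1.661 → 5:3 (1.667)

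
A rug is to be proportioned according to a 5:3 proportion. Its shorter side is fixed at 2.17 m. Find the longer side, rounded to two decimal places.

5:3 ≈ 1.66667.
Longer side = 2.17 × 1.66667 ≈ 3.6167 → 3.62 m.

3.62 m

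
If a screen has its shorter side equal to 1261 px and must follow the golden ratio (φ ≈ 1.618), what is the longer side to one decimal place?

golden ratio ≈ 1.61803.
Longer side = 1261 × 1.61803 ≈ 2040.336 → 2040.3 px.

2040.3 px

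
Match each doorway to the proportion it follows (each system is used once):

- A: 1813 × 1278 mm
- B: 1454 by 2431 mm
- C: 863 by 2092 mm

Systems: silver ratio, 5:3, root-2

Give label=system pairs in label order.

A = 1813/1278 ≈ 1.419 → root-2 (1.414)
B = 2431/1454 ≈ 1.672 → 5:3 (1.667)
C = 2092/863 ≈ 2.424 → silver ratio (2.414)

A=root-2, B=5:3, C=silver ratio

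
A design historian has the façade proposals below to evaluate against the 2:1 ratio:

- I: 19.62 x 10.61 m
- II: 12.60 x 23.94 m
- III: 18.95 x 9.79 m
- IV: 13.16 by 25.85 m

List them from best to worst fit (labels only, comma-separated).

IV, III, II, I

Ratios: I = 19.62 / 10.61 ≈ 1.849; II = 23.94 / 12.60 ≈ 1.900; III = 18.95 / 9.79 ≈ 1.936; IV = 25.85 / 13.16 ≈ 1.964.
|Δ from 2.000|: I 0.151; II 0.100; III 0.064; IV 0.036.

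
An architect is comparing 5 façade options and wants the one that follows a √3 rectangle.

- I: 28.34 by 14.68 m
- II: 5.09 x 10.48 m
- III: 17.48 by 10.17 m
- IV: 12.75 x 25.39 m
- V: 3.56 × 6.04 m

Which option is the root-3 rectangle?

Target root-3 ≈ 1.732.
I: 1.931 (Δ0.199)  II: 2.059 (Δ0.327)  III: 1.719 (Δ0.013)  IV: 1.991 (Δ0.259)  V: 1.697 (Δ0.035)

III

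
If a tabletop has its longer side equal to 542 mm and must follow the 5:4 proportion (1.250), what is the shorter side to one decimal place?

5:4 = 1.25000.
Shorter side = 542 ÷ 1.25000 ≈ 433.600 → 433.6 mm.

433.6 mm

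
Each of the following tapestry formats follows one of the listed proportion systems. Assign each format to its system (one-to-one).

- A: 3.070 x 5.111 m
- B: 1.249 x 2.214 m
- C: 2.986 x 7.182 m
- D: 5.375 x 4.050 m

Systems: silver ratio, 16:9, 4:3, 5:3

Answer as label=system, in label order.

A = 5.111/3.070 ≈ 1.665 → 5:3 (1.667)
B = 2.214/1.249 ≈ 1.773 → 16:9 (1.778)
C = 7.182/2.986 ≈ 2.405 → silver ratio (2.414)
D = 5.375/4.050 ≈ 1.327 → 4:3 (1.333)

A=5:3, B=16:9, C=silver ratio, D=4:3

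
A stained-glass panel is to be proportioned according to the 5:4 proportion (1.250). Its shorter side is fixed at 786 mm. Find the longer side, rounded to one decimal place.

982.5 mm

5:4 = 1.25000.
Longer side = 786 × 1.25000 ≈ 982.500 → 982.5 mm.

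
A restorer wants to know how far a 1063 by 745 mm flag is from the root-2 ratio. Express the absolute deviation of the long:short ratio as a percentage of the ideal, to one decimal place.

0.9%

Ratio = 1063 / 745 ≈ 1.4268.
Ideal root-2 ≈ 1.4142. |1.4268 − 1.4142| / 1.4142 ≈ 0.89% → 0.9%.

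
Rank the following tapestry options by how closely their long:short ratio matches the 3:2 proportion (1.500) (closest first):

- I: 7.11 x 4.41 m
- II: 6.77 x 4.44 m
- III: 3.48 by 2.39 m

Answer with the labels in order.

Ratios: I = 7.11 / 4.41 ≈ 1.612; II = 6.77 / 4.44 ≈ 1.525; III = 3.48 / 2.39 ≈ 1.456.
|Δ from 1.500|: I 0.112; II 0.025; III 0.044.

II, III, I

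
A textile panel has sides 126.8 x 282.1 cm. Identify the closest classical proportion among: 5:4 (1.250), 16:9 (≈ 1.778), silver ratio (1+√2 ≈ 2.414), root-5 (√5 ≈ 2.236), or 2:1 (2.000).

root-5

Ratio = 282.1 / 126.8 ≈ 2.225.
Distances: 5:4 1.250 (Δ 0.975); 16:9 1.778 (Δ 0.447); silver ratio 2.414 (Δ 0.189); root-5 2.236 (Δ 0.011); 2:1 2.000 (Δ 0.225).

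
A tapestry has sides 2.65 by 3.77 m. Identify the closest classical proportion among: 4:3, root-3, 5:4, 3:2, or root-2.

root-2

Ratio = 3.77 / 2.65 ≈ 1.423.
Distances: 4:3 1.333 (Δ 0.090); root-3 1.732 (Δ 0.309); 5:4 1.250 (Δ 0.173); 3:2 1.500 (Δ 0.077); root-2 1.414 (Δ 0.009).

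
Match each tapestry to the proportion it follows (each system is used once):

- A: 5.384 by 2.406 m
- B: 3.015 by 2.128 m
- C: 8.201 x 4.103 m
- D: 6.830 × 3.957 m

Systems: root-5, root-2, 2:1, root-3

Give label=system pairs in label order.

Ratios: A ≈ 2.238; B ≈ 1.417; C ≈ 1.999; D ≈ 1.726.
Targets: root-5 ≈ 2.236; root-2 ≈ 1.414; 2:1 ≈ 2.000; root-3 ≈ 1.732.

A=root-5, B=root-2, C=2:1, D=root-3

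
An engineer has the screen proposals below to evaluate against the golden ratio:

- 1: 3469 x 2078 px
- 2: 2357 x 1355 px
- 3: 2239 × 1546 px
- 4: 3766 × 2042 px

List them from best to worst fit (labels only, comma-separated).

1, 2, 3, 4

Ratios: 1 = 3469 / 2078 ≈ 1.669; 2 = 2357 / 1355 ≈ 1.739; 3 = 2239 / 1546 ≈ 1.448; 4 = 3766 / 2042 ≈ 1.844.
|Δ from 1.618|: 1 0.051; 2 0.121; 3 0.170; 4 0.226.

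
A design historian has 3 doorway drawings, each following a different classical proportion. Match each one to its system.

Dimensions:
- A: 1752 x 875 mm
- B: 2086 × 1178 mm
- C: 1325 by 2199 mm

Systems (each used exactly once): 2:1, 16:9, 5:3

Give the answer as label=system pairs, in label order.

Ratios: A ≈ 2.002; B ≈ 1.771; C ≈ 1.660.
Targets: 2:1 ≈ 2.000; 16:9 ≈ 1.778; 5:3 ≈ 1.667.

A=2:1, B=16:9, C=5:3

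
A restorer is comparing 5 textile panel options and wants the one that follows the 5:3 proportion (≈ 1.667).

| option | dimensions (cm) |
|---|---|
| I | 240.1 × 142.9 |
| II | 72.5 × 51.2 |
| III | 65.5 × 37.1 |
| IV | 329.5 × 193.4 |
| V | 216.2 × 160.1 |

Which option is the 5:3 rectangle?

I

Ratios (long/short): I ≈ 1.680; II ≈ 1.416; III ≈ 1.765; IV ≈ 1.704; V ≈ 1.350.
5:3 ≈ 1.667; option I is nearest (Δ 0.013).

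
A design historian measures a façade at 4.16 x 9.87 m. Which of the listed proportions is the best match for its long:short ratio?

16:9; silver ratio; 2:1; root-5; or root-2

9.87/4.16 ≈ 2.373. Nearest candidates are silver ratio (2.414, off by 0.041) and root-5 (2.236, off by 0.137).

silver ratio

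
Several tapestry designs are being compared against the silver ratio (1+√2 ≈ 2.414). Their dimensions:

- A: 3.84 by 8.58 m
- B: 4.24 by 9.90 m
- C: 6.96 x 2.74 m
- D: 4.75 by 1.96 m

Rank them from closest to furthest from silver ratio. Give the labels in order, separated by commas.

D, B, C, A

Ratios: A = 8.58 / 3.84 ≈ 2.234; B = 9.90 / 4.24 ≈ 2.335; C = 6.96 / 2.74 ≈ 2.540; D = 4.75 / 1.96 ≈ 2.423.
|Δ from 2.414|: A 0.180; B 0.079; C 0.126; D 0.009.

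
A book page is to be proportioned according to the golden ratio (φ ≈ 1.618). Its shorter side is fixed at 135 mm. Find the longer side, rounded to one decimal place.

218.4 mm

golden ratio ≈ 1.61803.
Longer side = 135 × 1.61803 ≈ 218.434 → 218.4 mm.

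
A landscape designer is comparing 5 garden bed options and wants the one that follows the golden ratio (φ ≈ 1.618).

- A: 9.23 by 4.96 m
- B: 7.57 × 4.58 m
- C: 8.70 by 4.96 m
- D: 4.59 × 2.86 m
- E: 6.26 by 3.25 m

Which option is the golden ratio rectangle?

Ratios (long/short): A ≈ 1.861; B ≈ 1.653; C ≈ 1.754; D ≈ 1.605; E ≈ 1.926.
golden ratio ≈ 1.618; option D is nearest (Δ 0.013).

D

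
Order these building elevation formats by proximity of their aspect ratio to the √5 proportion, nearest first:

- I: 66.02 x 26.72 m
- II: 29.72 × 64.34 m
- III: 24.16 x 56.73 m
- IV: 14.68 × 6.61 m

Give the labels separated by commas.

IV, II, III, I

Ratios: I = 66.02 / 26.72 ≈ 2.471; II = 64.34 / 29.72 ≈ 2.165; III = 56.73 / 24.16 ≈ 2.348; IV = 14.68 / 6.61 ≈ 2.221.
|Δ from 2.236|: I 0.235; II 0.071; III 0.112; IV 0.015.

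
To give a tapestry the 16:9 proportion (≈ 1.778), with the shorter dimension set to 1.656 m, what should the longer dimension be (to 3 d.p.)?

2.944 m

16:9 ≈ 1.77778.
Longer side = 1.656 × 1.77778 ≈ 2.94400 → 2.944 m.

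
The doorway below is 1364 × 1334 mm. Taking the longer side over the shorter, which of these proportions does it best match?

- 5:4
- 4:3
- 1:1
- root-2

Ratio = 1364 / 1334 ≈ 1.022.
Distances: 5:4 1.250 (Δ 0.228); 4:3 1.333 (Δ 0.311); 1:1 1.000 (Δ 0.022); root-2 1.414 (Δ 0.392).

1:1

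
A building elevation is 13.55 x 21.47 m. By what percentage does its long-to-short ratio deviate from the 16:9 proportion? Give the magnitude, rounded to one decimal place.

Ratio = 21.47 / 13.55 ≈ 1.5845.
Ideal 16:9 ≈ 1.7778. |1.5845 − 1.7778| / 1.7778 ≈ 10.87% → 10.9%.

10.9%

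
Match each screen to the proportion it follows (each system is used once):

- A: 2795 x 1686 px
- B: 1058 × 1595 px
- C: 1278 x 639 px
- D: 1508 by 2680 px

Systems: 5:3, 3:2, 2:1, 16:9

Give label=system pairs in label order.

A=5:3, B=3:2, C=2:1, D=16:9

Ratios: A ≈ 1.658; B ≈ 1.508; C ≈ 2.000; D ≈ 1.777.
Targets: 5:3 ≈ 1.667; 3:2 ≈ 1.500; 2:1 ≈ 2.000; 16:9 ≈ 1.778.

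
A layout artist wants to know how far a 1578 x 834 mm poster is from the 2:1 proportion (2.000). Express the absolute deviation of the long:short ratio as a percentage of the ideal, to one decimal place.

Ratio = 1578 / 834 ≈ 1.8921.
Ideal 2:1 = 2.0000. |1.8921 − 2.0000| / 2.0000 ≈ 5.40% → 5.4%.

5.4%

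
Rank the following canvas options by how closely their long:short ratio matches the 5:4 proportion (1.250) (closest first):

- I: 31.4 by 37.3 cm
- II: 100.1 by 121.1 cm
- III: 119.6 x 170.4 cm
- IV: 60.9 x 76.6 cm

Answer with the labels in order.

Ratios: I = 37.3 / 31.4 ≈ 1.188; II = 121.1 / 100.1 ≈ 1.210; III = 170.4 / 119.6 ≈ 1.425; IV = 76.6 / 60.9 ≈ 1.258.
|Δ from 1.250|: I 0.062; II 0.040; III 0.175; IV 0.008.

IV, II, I, III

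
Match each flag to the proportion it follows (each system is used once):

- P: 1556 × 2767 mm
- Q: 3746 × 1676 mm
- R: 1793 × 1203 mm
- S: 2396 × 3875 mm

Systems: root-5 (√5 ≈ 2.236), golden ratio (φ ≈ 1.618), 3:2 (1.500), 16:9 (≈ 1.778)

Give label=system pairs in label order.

Ratios: P ≈ 1.778; Q ≈ 2.235; R ≈ 1.490; S ≈ 1.617.
Targets: root-5 ≈ 2.236; golden ratio ≈ 1.618; 3:2 ≈ 1.500; 16:9 ≈ 1.778.

P=16:9, Q=root-5, R=3:2, S=golden ratio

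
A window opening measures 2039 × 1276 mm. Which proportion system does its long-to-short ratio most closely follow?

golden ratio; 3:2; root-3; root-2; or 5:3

Ratio = 2039 / 1276 ≈ 1.598.
Distances: golden ratio 1.618 (Δ 0.020); 3:2 1.500 (Δ 0.098); root-3 1.732 (Δ 0.134); root-2 1.414 (Δ 0.184); 5:3 1.667 (Δ 0.069).

golden ratio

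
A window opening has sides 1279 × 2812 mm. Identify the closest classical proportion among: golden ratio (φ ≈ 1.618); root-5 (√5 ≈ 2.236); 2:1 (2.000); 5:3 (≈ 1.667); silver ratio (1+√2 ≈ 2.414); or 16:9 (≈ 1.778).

root-5

2812/1279 ≈ 2.199. Nearest candidates are root-5 (2.236, off by 0.037) and 2:1 (2.000, off by 0.199).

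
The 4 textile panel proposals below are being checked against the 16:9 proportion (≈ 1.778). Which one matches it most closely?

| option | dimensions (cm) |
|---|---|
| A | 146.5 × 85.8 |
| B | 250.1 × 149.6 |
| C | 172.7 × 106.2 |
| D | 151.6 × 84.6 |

D

Target 16:9 ≈ 1.778.
A: 1.707 (Δ0.071)  B: 1.672 (Δ0.106)  C: 1.626 (Δ0.152)  D: 1.792 (Δ0.014)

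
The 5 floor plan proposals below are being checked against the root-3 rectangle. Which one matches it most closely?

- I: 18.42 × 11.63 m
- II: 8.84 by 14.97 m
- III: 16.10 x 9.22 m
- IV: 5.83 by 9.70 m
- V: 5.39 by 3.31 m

III

Ratios (long/short): I ≈ 1.584; II ≈ 1.693; III ≈ 1.746; IV ≈ 1.664; V ≈ 1.628.
root-3 ≈ 1.732; option III is nearest (Δ 0.014).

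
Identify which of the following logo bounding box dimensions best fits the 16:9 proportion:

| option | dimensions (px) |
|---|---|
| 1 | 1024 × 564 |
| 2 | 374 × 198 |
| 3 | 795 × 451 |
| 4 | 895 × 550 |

3

Ratios (long/short): 1 ≈ 1.816; 2 ≈ 1.889; 3 ≈ 1.763; 4 ≈ 1.627.
16:9 ≈ 1.778; option 3 is nearest (Δ 0.015).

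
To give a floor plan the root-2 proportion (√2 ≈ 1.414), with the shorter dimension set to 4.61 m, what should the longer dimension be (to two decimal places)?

root-2 ≈ 1.41421.
Longer side = 4.61 × 1.41421 ≈ 6.5195 → 6.52 m.

6.52 m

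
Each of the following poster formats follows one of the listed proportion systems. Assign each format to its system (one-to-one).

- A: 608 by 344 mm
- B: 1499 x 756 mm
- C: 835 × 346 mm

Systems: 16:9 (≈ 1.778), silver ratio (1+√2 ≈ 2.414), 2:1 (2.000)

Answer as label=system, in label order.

Ratios: A ≈ 1.767; B ≈ 1.983; C ≈ 2.413.
Targets: 16:9 ≈ 1.778; silver ratio ≈ 2.414; 2:1 ≈ 2.000.

A=16:9, B=2:1, C=silver ratio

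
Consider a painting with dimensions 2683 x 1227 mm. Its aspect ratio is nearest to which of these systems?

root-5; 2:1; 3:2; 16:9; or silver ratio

2683/1227 ≈ 2.187. Nearest candidates are root-5 (2.236, off by 0.049) and 2:1 (2.000, off by 0.187).

root-5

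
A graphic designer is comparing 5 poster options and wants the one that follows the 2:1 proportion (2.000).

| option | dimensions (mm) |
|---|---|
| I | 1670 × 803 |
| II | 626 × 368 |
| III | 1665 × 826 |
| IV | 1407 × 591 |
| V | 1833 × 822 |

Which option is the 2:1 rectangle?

III

Ratios (long/short): I ≈ 2.080; II ≈ 1.701; III ≈ 2.016; IV ≈ 2.381; V ≈ 2.230.
2:1 ≈ 2.000; option III is nearest (Δ 0.016).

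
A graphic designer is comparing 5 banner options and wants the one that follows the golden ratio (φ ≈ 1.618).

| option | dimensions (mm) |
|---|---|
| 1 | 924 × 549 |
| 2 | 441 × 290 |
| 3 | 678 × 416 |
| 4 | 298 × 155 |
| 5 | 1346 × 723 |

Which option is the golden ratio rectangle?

Target golden ratio ≈ 1.618.
1: 1.683 (Δ0.065)  2: 1.521 (Δ0.097)  3: 1.630 (Δ0.012)  4: 1.923 (Δ0.305)  5: 1.862 (Δ0.244)

3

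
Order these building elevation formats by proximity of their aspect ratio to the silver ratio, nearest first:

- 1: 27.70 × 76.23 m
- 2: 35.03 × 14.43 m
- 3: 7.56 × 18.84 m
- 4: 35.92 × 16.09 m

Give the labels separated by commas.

Ratios: 1 = 76.23 / 27.70 ≈ 2.752; 2 = 35.03 / 14.43 ≈ 2.428; 3 = 18.84 / 7.56 ≈ 2.492; 4 = 35.92 / 16.09 ≈ 2.232.
|Δ from 2.414|: 1 0.338; 2 0.014; 3 0.078; 4 0.182.

2, 3, 4, 1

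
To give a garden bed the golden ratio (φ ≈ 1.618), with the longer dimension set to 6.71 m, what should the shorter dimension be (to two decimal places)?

golden ratio ≈ 1.61803.
Shorter side = 6.71 ÷ 1.61803 ≈ 4.1470 → 4.15 m.

4.15 m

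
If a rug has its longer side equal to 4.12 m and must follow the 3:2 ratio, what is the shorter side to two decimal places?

2.75 m

3:2 = 1.50000.
Shorter side = 4.12 ÷ 1.50000 ≈ 2.7467 → 2.75 m.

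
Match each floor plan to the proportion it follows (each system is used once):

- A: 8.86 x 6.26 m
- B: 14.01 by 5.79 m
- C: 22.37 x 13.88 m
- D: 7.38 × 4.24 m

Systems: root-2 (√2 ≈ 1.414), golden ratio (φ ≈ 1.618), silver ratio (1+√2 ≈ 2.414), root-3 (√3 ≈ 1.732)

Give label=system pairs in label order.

A=root-2, B=silver ratio, C=golden ratio, D=root-3

A = 8.86/6.26 ≈ 1.415 → root-2 (1.414)
B = 14.01/5.79 ≈ 2.420 → silver ratio (2.414)
C = 22.37/13.88 ≈ 1.612 → golden ratio (1.618)
D = 7.38/4.24 ≈ 1.741 → root-3 (1.732)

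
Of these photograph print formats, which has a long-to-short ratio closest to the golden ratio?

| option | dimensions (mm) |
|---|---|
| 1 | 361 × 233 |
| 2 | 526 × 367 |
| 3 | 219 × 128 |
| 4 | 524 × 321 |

4

Ratios (long/short): 1 ≈ 1.549; 2 ≈ 1.433; 3 ≈ 1.711; 4 ≈ 1.632.
golden ratio ≈ 1.618; option 4 is nearest (Δ 0.014).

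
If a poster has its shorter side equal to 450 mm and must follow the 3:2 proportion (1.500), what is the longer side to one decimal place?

675.0 mm

3:2 = 1.50000.
Longer side = 450 × 1.50000 ≈ 675.000 → 675.0 mm.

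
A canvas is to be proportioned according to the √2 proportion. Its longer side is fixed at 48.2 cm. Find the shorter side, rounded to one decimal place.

root-2 ≈ 1.41421.
Shorter side = 48.2 ÷ 1.41421 ≈ 34.083 → 34.1 cm.

34.1 cm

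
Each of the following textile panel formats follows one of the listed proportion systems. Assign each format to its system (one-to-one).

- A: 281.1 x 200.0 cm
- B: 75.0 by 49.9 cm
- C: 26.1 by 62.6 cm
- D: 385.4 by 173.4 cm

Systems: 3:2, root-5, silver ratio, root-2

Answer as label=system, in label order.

A=root-2, B=3:2, C=silver ratio, D=root-5

A = 281.1/200.0 ≈ 1.406 → root-2 (1.414)
B = 75.0/49.9 ≈ 1.503 → 3:2 (1.500)
C = 62.6/26.1 ≈ 2.398 → silver ratio (2.414)
D = 385.4/173.4 ≈ 2.223 → root-5 (2.236)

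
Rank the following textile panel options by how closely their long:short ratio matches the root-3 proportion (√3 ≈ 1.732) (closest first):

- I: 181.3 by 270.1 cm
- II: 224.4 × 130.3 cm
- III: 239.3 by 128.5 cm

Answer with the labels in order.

Ratios: I = 270.1 / 181.3 ≈ 1.490; II = 224.4 / 130.3 ≈ 1.722; III = 239.3 / 128.5 ≈ 1.862.
|Δ from 1.732|: I 0.242; II 0.010; III 0.130.

II, III, I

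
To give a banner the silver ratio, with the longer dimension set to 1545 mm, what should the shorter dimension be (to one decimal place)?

silver ratio ≈ 2.41421.
Shorter side = 1545 ÷ 2.41421 ≈ 639.961 → 640.0 mm.

640.0 mm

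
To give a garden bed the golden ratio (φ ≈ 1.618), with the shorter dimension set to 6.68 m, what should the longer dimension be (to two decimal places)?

golden ratio ≈ 1.61803.
Longer side = 6.68 × 1.61803 ≈ 10.8084 → 10.81 m.

10.81 m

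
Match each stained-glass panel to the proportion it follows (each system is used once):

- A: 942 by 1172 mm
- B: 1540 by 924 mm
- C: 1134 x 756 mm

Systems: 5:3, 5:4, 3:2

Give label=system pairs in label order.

A=5:4, B=5:3, C=3:2

Ratios: A ≈ 1.244; B ≈ 1.667; C ≈ 1.500.
Targets: 5:3 ≈ 1.667; 5:4 ≈ 1.250; 3:2 ≈ 1.500.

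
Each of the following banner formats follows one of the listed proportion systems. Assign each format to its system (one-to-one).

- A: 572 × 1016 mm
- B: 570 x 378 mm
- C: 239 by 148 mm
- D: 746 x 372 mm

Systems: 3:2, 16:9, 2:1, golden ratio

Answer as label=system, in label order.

Ratios: A ≈ 1.776; B ≈ 1.508; C ≈ 1.615; D ≈ 2.005.
Targets: 3:2 ≈ 1.500; 16:9 ≈ 1.778; 2:1 ≈ 2.000; golden ratio ≈ 1.618.

A=16:9, B=3:2, C=golden ratio, D=2:1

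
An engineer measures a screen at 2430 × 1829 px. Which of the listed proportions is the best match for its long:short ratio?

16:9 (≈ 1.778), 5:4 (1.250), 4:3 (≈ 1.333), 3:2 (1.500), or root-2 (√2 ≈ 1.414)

4:3

2430/1829 ≈ 1.329. Nearest candidates are 4:3 (1.333, off by 0.004) and 5:4 (1.250, off by 0.079).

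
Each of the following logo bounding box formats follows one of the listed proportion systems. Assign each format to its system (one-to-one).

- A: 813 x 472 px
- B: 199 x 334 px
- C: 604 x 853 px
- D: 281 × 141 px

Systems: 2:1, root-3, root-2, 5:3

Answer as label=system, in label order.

A=root-3, B=5:3, C=root-2, D=2:1

A = 813/472 ≈ 1.722 → root-3 (1.732)
B = 334/199 ≈ 1.678 → 5:3 (1.667)
C = 853/604 ≈ 1.412 → root-2 (1.414)
D = 281/141 ≈ 1.993 → 2:1 (2.000)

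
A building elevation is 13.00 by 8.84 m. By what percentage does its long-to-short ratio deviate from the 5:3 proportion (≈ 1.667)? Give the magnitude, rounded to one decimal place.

Ratio = 13.00 / 8.84 ≈ 1.4706.
Ideal 5:3 ≈ 1.6667. |1.4706 − 1.6667| / 1.6667 ≈ 11.77% → 11.8%.

11.8%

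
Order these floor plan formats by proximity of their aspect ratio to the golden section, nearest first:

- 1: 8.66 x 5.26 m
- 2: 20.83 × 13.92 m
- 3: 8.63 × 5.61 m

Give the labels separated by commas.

1: 8.66/5.26 ≈ 1.646 → |1.646 − 1.618| = 0.028
2: 20.83/13.92 ≈ 1.496 → |1.496 − 1.618| = 0.122
3: 8.63/5.61 ≈ 1.538 → |1.538 − 1.618| = 0.080

1, 3, 2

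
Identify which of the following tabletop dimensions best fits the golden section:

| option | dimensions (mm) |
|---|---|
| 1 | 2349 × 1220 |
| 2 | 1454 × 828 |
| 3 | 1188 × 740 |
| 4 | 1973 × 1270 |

Target golden ratio ≈ 1.618.
1: 1.925 (Δ0.307)  2: 1.756 (Δ0.138)  3: 1.605 (Δ0.013)  4: 1.554 (Δ0.064)

3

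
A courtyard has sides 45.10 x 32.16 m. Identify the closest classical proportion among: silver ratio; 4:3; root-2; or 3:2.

root-2

45.10/32.16 ≈ 1.402. Nearest candidates are root-2 (1.414, off by 0.012) and 4:3 (1.333, off by 0.069).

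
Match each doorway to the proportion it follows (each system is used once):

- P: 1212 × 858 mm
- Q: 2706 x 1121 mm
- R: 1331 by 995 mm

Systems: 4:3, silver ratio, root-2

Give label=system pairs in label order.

P=root-2, Q=silver ratio, R=4:3

Ratios: P ≈ 1.413; Q ≈ 2.414; R ≈ 1.338.
Targets: 4:3 ≈ 1.333; silver ratio ≈ 2.414; root-2 ≈ 1.414.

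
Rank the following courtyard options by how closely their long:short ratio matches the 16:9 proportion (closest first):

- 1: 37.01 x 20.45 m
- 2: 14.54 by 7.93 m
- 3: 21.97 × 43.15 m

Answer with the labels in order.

1, 2, 3

1: 37.01/20.45 ≈ 1.810 → |1.810 − 1.778| = 0.032
2: 14.54/7.93 ≈ 1.834 → |1.834 − 1.778| = 0.056
3: 43.15/21.97 ≈ 1.964 → |1.964 − 1.778| = 0.186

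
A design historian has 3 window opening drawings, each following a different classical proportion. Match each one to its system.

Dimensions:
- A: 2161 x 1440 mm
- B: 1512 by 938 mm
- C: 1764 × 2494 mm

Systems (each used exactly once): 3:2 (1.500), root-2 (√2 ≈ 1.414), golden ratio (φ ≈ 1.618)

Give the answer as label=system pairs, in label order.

A=3:2, B=golden ratio, C=root-2

A = 2161/1440 ≈ 1.501 → 3:2 (1.500)
B = 1512/938 ≈ 1.612 → golden ratio (1.618)
C = 2494/1764 ≈ 1.414 → root-2 (1.414)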